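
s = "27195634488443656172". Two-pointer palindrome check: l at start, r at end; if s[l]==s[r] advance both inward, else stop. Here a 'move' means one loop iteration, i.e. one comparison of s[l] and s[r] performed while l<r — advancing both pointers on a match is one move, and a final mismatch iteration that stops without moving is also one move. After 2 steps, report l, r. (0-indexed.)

l=2, r=17

[0,19] '2'=='2' → l++,r--
[1,18] '7'=='7' → l++,r--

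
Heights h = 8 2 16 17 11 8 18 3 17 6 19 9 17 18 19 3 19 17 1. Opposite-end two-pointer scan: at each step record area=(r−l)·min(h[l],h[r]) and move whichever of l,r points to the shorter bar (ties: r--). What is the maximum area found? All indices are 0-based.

max area = 240

l=0 r=18: min(8,1)*18=18 best=18 *, r--
l=0 r=17: min(8,17)*17=136 best=136 *, l++
l=1 r=17: min(2,17)*16=32 best=136, l++
l=2 r=17: min(16,17)*15=240 best=240 *, l++
l=3 r=17: min(17,17)*14=238 best=240, r--
l=3 r=16: min(17,19)*13=221 best=240, l++
l=4 r=16: min(11,19)*12=132 best=240, l++
l=5 r=16: min(8,19)*11=88 best=240, l++
l=6 r=16: min(18,19)*10=180 best=240, l++
l=7 r=16: min(3,19)*9=27 best=240, l++
l=8 r=16: min(17,19)*8=136 best=240, l++
l=9 r=16: min(6,19)*7=42 best=240, l++
l=10 r=16: min(19,19)*6=114 best=240, r--
l=10 r=15: min(19,3)*5=15 best=240, r--
l=10 r=14: min(19,19)*4=76 best=240, r--
l=10 r=13: min(19,18)*3=54 best=240, r--
l=10 r=12: min(19,17)*2=34 best=240, r--
l=10 r=11: min(19,9)*1=9 best=240, r--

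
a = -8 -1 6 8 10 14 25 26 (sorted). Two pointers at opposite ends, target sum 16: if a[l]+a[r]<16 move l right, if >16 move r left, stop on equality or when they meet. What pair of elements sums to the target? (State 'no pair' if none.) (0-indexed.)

l=0 r=7: -8+26=18 >16, r--
l=0 r=6: -8+25=17 >16, r--
l=0 r=5: -8+14=6 <16, l++
l=1 r=5: -1+14=13 <16, l++
l=2 r=5: 6+14=20 >16, r--
l=2 r=4: 6+10=16, found

(6, 10)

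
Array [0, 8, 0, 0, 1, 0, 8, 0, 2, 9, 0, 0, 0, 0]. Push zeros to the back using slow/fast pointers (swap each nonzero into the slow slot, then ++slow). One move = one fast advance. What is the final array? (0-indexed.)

[8, 1, 8, 2, 9, 0, 0, 0, 0, 0, 0, 0, 0, 0]

(s=0,f=0) a[fast]=0 → fast++
(s=0,f=1) a[fast]=8≠0 swap→a[0]=8 → slow++,fast++
(s=1,f=2) a[fast]=0 → fast++
(s=1,f=3) a[fast]=0 → fast++
(s=1,f=4) a[fast]=1≠0 swap→a[1]=1 → slow++,fast++
(s=2,f=5) a[fast]=0 → fast++
(s=2,f=6) a[fast]=8≠0 swap→a[2]=8 → slow++,fast++
(s=3,f=7) a[fast]=0 → fast++
(s=3,f=8) a[fast]=2≠0 swap→a[3]=2 → slow++,fast++
(s=4,f=9) a[fast]=9≠0 swap→a[4]=9 → slow++,fast++
(s=5,f=10) a[fast]=0 → fast++
(s=5,f=11) a[fast]=0 → fast++
(s=5,f=12) a[fast]=0 → fast++
(s=5,f=13) a[fast]=0 → fast++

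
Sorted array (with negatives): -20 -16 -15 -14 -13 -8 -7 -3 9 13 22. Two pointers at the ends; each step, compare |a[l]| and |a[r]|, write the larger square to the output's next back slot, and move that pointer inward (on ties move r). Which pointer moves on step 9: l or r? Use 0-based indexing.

[0,10] |-20|<=|22| out[10]=484 → r--
[0,9] |-20|>|13| out[9]=400 → l++
[1,9] |-16|>|13| out[8]=256 → l++
[2,9] |-15|>|13| out[7]=225 → l++
[3,9] |-14|>|13| out[6]=196 → l++
[4,9] |-13|<=|13| out[5]=169 → r--
[4,8] |-13|>|9| out[4]=169 → l++
[5,8] |-8|<=|9| out[3]=81 → r--
[5,7] |-8|>|-3| out[2]=64 → l++

l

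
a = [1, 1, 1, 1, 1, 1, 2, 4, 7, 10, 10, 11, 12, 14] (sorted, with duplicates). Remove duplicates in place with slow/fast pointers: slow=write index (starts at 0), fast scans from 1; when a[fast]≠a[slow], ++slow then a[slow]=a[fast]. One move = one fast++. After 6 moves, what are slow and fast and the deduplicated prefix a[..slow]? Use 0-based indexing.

slow=1, fast=7, prefix=[1, 2]

(s=0,f=1) a[fast]=1=a[slow] dup → fast++
(s=0,f=2) a[fast]=1=a[slow] dup → fast++
(s=0,f=3) a[fast]=1=a[slow] dup → fast++
(s=0,f=4) a[fast]=1=a[slow] dup → fast++
(s=0,f=5) a[fast]=1=a[slow] dup → fast++
(s=0,f=6) a[fast]=2≠a[slow]=1 write a[1]=2 → slow++,fast++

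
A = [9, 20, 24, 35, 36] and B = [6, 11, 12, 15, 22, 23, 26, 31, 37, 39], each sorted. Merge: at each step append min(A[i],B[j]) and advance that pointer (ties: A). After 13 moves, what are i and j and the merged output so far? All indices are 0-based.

i=5, j=8, merged so far=[6, 9, 11, 12, 15, 20, 22, 23, 24, 26, 31, 35, 36]

i=0 j=0: A[i]=9>B[j]=6 take 6, j++
i=0 j=1: A[i]=9<=B[j]=11 take 9, i++
i=1 j=1: A[i]=20>B[j]=11 take 11, j++
i=1 j=2: A[i]=20>B[j]=12 take 12, j++
i=1 j=3: A[i]=20>B[j]=15 take 15, j++
i=1 j=4: A[i]=20<=B[j]=22 take 20, i++
i=2 j=4: A[i]=24>B[j]=22 take 22, j++
i=2 j=5: A[i]=24>B[j]=23 take 23, j++
i=2 j=6: A[i]=24<=B[j]=26 take 24, i++
i=3 j=6: A[i]=35>B[j]=26 take 26, j++
i=3 j=7: A[i]=35>B[j]=31 take 31, j++
i=3 j=8: A[i]=35<=B[j]=37 take 35, i++
i=4 j=8: A[i]=36<=B[j]=37 take 36, i++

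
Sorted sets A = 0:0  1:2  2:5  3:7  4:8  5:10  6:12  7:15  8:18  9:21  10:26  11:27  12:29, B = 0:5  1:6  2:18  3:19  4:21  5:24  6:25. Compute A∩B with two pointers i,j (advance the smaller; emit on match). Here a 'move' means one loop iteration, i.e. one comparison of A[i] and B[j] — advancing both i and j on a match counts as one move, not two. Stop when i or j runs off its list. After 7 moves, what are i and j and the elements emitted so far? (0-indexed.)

i=0 j=0: 0<5, i++
i=1 j=0: 2<5, i++
i=2 j=0: 5==5 emit, i++,j++
i=3 j=1: 7>6, j++
i=3 j=2: 7<18, i++
i=4 j=2: 8<18, i++
i=5 j=2: 10<18, i++

i=6, j=2, emitted=[5]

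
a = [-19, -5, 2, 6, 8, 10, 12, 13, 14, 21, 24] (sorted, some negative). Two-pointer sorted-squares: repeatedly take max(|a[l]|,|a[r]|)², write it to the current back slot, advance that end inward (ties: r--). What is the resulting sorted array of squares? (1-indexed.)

[1,11] |-19|<=|24| out[11]=576 → r--
[1,10] |-19|<=|21| out[10]=441 → r--
[1,9] |-19|>|14| out[9]=361 → l++
[2,9] |-5|<=|14| out[8]=196 → r--
[2,8] |-5|<=|13| out[7]=169 → r--
[2,7] |-5|<=|12| out[6]=144 → r--
[2,6] |-5|<=|10| out[5]=100 → r--
[2,5] |-5|<=|8| out[4]=64 → r--
[2,4] |-5|<=|6| out[3]=36 → r--
[2,3] |-5|>|2| out[2]=25 → l++
[3,3] |2|<=|2| out[1]=4 → r--

[4, 25, 36, 64, 100, 144, 169, 196, 361, 441, 576]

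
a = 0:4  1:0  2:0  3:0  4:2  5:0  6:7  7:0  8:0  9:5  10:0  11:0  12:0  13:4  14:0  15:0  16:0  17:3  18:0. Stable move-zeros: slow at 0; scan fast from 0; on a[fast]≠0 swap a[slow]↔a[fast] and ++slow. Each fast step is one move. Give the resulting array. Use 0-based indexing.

(s=0,f=0) a[fast]=4≠0 swap→a[0]=4 → slow++,fast++
(s=1,f=1) a[fast]=0 → fast++
(s=1,f=2) a[fast]=0 → fast++
(s=1,f=3) a[fast]=0 → fast++
(s=1,f=4) a[fast]=2≠0 swap→a[1]=2 → slow++,fast++
(s=2,f=5) a[fast]=0 → fast++
(s=2,f=6) a[fast]=7≠0 swap→a[2]=7 → slow++,fast++
(s=3,f=7) a[fast]=0 → fast++
(s=3,f=8) a[fast]=0 → fast++
(s=3,f=9) a[fast]=5≠0 swap→a[3]=5 → slow++,fast++
(s=4,f=10) a[fast]=0 → fast++
(s=4,f=11) a[fast]=0 → fast++
(s=4,f=12) a[fast]=0 → fast++
(s=4,f=13) a[fast]=4≠0 swap→a[4]=4 → slow++,fast++
(s=5,f=14) a[fast]=0 → fast++
(s=5,f=15) a[fast]=0 → fast++
(s=5,f=16) a[fast]=0 → fast++
(s=5,f=17) a[fast]=3≠0 swap→a[5]=3 → slow++,fast++
(s=6,f=18) a[fast]=0 → fast++

[4, 2, 7, 5, 4, 3, 0, 0, 0, 0, 0, 0, 0, 0, 0, 0, 0, 0, 0]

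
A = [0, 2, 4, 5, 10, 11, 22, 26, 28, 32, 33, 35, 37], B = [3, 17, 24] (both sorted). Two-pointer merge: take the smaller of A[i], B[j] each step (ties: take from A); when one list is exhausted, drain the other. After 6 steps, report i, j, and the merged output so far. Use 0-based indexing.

i=5, j=1, merged so far=[0, 2, 3, 4, 5, 10]

[i=0,j=0] A[i]=0<=B[j]=3 take 0 → i++
[i=1,j=0] A[i]=2<=B[j]=3 take 2 → i++
[i=2,j=0] A[i]=4>B[j]=3 take 3 → j++
[i=2,j=1] A[i]=4<=B[j]=17 take 4 → i++
[i=3,j=1] A[i]=5<=B[j]=17 take 5 → i++
[i=4,j=1] A[i]=10<=B[j]=17 take 10 → i++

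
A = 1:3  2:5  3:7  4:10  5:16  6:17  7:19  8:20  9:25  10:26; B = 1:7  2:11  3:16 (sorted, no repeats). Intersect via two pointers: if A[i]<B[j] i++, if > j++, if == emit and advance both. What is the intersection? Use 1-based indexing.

intersection = [7, 16]

[i=1,j=1] 3<7 → i++
[i=2,j=1] 5<7 → i++
[i=3,j=1] 7==7 emit → i++,j++
[i=4,j=2] 10<11 → i++
[i=5,j=2] 16>11 → j++
[i=5,j=3] 16==16 emit → i++,j++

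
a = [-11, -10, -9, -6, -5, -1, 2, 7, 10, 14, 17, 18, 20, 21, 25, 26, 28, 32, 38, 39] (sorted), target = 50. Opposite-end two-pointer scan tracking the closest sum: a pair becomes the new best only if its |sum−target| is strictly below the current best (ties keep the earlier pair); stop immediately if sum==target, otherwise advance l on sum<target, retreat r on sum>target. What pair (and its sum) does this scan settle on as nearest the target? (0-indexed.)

[0,19] -11+39=28 d=22 * → l++
[1,19] -10+39=29 d=21 * → l++
[2,19] -9+39=30 d=20 * → l++
[3,19] -6+39=33 d=17 * → l++
[4,19] -5+39=34 d=16 * → l++
[5,19] -1+39=38 d=12 * → l++
[6,19] 2+39=41 d=9 * → l++
[7,19] 7+39=46 d=4 * → l++
[8,19] 10+39=49 d=1 * → l++
[9,19] 14+39=53 d=3 → r--
[9,18] 14+38=52 d=2 → r--
[9,17] 14+32=46 d=4 → l++
[10,17] 17+32=49 d=1 → l++
[11,17] 18+32=50 d=0 * → stop

pair (18, 32) with sum 50 (|Δ|=0)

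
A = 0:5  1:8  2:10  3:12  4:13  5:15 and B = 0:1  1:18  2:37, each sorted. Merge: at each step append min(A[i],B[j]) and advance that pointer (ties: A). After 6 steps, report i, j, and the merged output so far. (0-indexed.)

[i=0,j=0] A[i]=5>B[j]=1 take 1 → j++
[i=0,j=1] A[i]=5<=B[j]=18 take 5 → i++
[i=1,j=1] A[i]=8<=B[j]=18 take 8 → i++
[i=2,j=1] A[i]=10<=B[j]=18 take 10 → i++
[i=3,j=1] A[i]=12<=B[j]=18 take 12 → i++
[i=4,j=1] A[i]=13<=B[j]=18 take 13 → i++

i=5, j=1, merged so far=[1, 5, 8, 10, 12, 13]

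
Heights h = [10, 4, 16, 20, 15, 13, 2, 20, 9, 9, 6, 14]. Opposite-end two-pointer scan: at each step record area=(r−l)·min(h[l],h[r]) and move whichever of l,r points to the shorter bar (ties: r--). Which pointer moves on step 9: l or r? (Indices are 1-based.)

[1,12] min(10,14)*11=110 best=110 * → l++
[2,12] min(4,14)*10=40 best=110 → l++
[3,12] min(16,14)*9=126 best=126 * → r--
[3,11] min(16,6)*8=48 best=126 → r--
[3,10] min(16,9)*7=63 best=126 → r--
[3,9] min(16,9)*6=54 best=126 → r--
[3,8] min(16,20)*5=80 best=126 → l++
[4,8] min(20,20)*4=80 best=126 → r--
[4,7] min(20,2)*3=6 best=126 → r--

r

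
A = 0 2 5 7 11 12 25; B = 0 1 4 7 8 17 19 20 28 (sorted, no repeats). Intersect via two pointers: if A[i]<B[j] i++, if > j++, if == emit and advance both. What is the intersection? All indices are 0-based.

[i=0,j=0] 0==0 emit → i++,j++
[i=1,j=1] 2>1 → j++
[i=1,j=2] 2<4 → i++
[i=2,j=2] 5>4 → j++
[i=2,j=3] 5<7 → i++
[i=3,j=3] 7==7 emit → i++,j++
[i=4,j=4] 11>8 → j++
[i=4,j=5] 11<17 → i++
[i=5,j=5] 12<17 → i++
[i=6,j=5] 25>17 → j++
[i=6,j=6] 25>19 → j++
[i=6,j=7] 25>20 → j++
[i=6,j=8] 25<28 → i++

intersection = [0, 7]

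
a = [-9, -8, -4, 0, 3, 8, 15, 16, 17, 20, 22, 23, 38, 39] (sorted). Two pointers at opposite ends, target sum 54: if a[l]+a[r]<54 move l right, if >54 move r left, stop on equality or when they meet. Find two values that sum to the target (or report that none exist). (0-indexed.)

[0,13] -9+39=30 <54 → l++
[1,13] -8+39=31 <54 → l++
[2,13] -4+39=35 <54 → l++
[3,13] 0+39=39 <54 → l++
[4,13] 3+39=42 <54 → l++
[5,13] 8+39=47 <54 → l++
[6,13] 15+39=54 → found

(15, 39)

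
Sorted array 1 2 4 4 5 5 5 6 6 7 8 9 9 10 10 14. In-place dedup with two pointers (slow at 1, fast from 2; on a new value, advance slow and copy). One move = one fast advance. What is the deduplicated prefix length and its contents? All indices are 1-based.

(s=1,f=2) a[fast]=2≠a[slow]=1 write a[2]=2 → slow++,fast++
(s=2,f=3) a[fast]=4≠a[slow]=2 write a[3]=4 → slow++,fast++
(s=3,f=4) a[fast]=4=a[slow] dup → fast++
(s=3,f=5) a[fast]=5≠a[slow]=4 write a[4]=5 → slow++,fast++
(s=4,f=6) a[fast]=5=a[slow] dup → fast++
(s=4,f=7) a[fast]=5=a[slow] dup → fast++
(s=4,f=8) a[fast]=6≠a[slow]=5 write a[5]=6 → slow++,fast++
(s=5,f=9) a[fast]=6=a[slow] dup → fast++
(s=5,f=10) a[fast]=7≠a[slow]=6 write a[6]=7 → slow++,fast++
(s=6,f=11) a[fast]=8≠a[slow]=7 write a[7]=8 → slow++,fast++
(s=7,f=12) a[fast]=9≠a[slow]=8 write a[8]=9 → slow++,fast++
(s=8,f=13) a[fast]=9=a[slow] dup → fast++
(s=8,f=14) a[fast]=10≠a[slow]=9 write a[9]=10 → slow++,fast++
(s=9,f=15) a[fast]=10=a[slow] dup → fast++
(s=9,f=16) a[fast]=14≠a[slow]=10 write a[10]=14 → slow++,fast++

length 10; prefix = [1, 2, 4, 5, 6, 7, 8, 9, 10, 14]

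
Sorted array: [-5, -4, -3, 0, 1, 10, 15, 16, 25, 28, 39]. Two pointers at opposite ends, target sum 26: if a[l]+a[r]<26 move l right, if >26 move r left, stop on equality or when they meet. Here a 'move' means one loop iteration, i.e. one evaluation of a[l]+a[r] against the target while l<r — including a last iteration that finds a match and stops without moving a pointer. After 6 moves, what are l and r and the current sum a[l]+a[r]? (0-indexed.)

[0,10] -5+39=34 >26 → r--
[0,9] -5+28=23 <26 → l++
[1,9] -4+28=24 <26 → l++
[2,9] -3+28=25 <26 → l++
[3,9] 0+28=28 >26 → r--
[3,8] 0+25=25 <26 → l++

l=4, r=8, sum=26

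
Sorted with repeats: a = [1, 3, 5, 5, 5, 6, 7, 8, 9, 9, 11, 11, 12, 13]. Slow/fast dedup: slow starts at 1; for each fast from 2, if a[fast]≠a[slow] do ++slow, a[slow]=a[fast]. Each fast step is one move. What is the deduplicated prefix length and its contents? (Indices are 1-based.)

length 10; prefix = [1, 3, 5, 6, 7, 8, 9, 11, 12, 13]

(s=1,f=2) a[fast]=3≠a[slow]=1 write a[2]=3 → slow++,fast++
(s=2,f=3) a[fast]=5≠a[slow]=3 write a[3]=5 → slow++,fast++
(s=3,f=4) a[fast]=5=a[slow] dup → fast++
(s=3,f=5) a[fast]=5=a[slow] dup → fast++
(s=3,f=6) a[fast]=6≠a[slow]=5 write a[4]=6 → slow++,fast++
(s=4,f=7) a[fast]=7≠a[slow]=6 write a[5]=7 → slow++,fast++
(s=5,f=8) a[fast]=8≠a[slow]=7 write a[6]=8 → slow++,fast++
(s=6,f=9) a[fast]=9≠a[slow]=8 write a[7]=9 → slow++,fast++
(s=7,f=10) a[fast]=9=a[slow] dup → fast++
(s=7,f=11) a[fast]=11≠a[slow]=9 write a[8]=11 → slow++,fast++
(s=8,f=12) a[fast]=11=a[slow] dup → fast++
(s=8,f=13) a[fast]=12≠a[slow]=11 write a[9]=12 → slow++,fast++
(s=9,f=14) a[fast]=13≠a[slow]=12 write a[10]=13 → slow++,fast++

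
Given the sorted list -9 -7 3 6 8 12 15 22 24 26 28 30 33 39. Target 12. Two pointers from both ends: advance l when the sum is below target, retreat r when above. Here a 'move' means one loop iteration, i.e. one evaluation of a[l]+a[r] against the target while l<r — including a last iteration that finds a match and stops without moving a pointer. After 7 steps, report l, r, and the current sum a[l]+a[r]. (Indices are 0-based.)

[0,13] -9+39=30 >12 → r--
[0,12] -9+33=24 >12 → r--
[0,11] -9+30=21 >12 → r--
[0,10] -9+28=19 >12 → r--
[0,9] -9+26=17 >12 → r--
[0,8] -9+24=15 >12 → r--
[0,7] -9+22=13 >12 → r--

l=0, r=6, sum=6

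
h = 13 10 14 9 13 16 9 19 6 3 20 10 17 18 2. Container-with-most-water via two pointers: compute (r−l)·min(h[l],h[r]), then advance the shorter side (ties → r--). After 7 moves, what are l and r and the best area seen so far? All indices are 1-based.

l=7, r=14, best area=169

l=1 r=15: min(13,2)*14=28 best=28 *, r--
l=1 r=14: min(13,18)*13=169 best=169 *, l++
l=2 r=14: min(10,18)*12=120 best=169, l++
l=3 r=14: min(14,18)*11=154 best=169, l++
l=4 r=14: min(9,18)*10=90 best=169, l++
l=5 r=14: min(13,18)*9=117 best=169, l++
l=6 r=14: min(16,18)*8=128 best=169, l++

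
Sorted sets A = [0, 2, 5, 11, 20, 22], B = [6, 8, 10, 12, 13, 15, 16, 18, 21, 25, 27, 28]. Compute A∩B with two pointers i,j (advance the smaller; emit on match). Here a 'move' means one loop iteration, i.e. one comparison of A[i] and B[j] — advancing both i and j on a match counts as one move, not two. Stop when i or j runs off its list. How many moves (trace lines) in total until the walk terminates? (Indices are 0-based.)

[i=0,j=0] 0<6 → i++
[i=1,j=0] 2<6 → i++
[i=2,j=0] 5<6 → i++
[i=3,j=0] 11>6 → j++
[i=3,j=1] 11>8 → j++
[i=3,j=2] 11>10 → j++
[i=3,j=3] 11<12 → i++
[i=4,j=3] 20>12 → j++
[i=4,j=4] 20>13 → j++
[i=4,j=5] 20>15 → j++
[i=4,j=6] 20>16 → j++
[i=4,j=7] 20>18 → j++
[i=4,j=8] 20<21 → i++
[i=5,j=8] 22>21 → j++
[i=5,j=9] 22<25 → i++

15 moves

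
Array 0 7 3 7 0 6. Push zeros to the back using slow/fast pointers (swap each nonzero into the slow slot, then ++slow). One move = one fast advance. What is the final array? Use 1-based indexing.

(s=1,f=1) a[fast]=0 → fast++
(s=1,f=2) a[fast]=7≠0 swap→a[1]=7 → slow++,fast++
(s=2,f=3) a[fast]=3≠0 swap→a[2]=3 → slow++,fast++
(s=3,f=4) a[fast]=7≠0 swap→a[3]=7 → slow++,fast++
(s=4,f=5) a[fast]=0 → fast++
(s=4,f=6) a[fast]=6≠0 swap→a[4]=6 → slow++,fast++

[7, 3, 7, 6, 0, 0]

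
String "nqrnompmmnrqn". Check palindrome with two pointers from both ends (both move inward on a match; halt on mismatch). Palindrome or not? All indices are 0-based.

[0,12] 'n'=='n' → l++,r--
[1,11] 'q'=='q' → l++,r--
[2,10] 'r'=='r' → l++,r--
[3,9] 'n'=='n' → l++,r--
[4,8] 'o'!='m' → stop

not a palindrome (mismatch at 4,8)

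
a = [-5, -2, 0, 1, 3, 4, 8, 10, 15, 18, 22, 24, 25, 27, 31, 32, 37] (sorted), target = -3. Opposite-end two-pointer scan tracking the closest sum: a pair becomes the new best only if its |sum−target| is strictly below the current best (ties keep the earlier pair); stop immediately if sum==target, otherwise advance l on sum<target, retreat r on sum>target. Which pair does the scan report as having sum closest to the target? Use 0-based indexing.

pair (-5, 3) with sum -2 (|Δ|=1)

[0,16] -5+37=32 d=35 * → r--
[0,15] -5+32=27 d=30 * → r--
[0,14] -5+31=26 d=29 * → r--
[0,13] -5+27=22 d=25 * → r--
[0,12] -5+25=20 d=23 * → r--
[0,11] -5+24=19 d=22 * → r--
[0,10] -5+22=17 d=20 * → r--
[0,9] -5+18=13 d=16 * → r--
[0,8] -5+15=10 d=13 * → r--
[0,7] -5+10=5 d=8 * → r--
[0,6] -5+8=3 d=6 * → r--
[0,5] -5+4=-1 d=2 * → r--
[0,4] -5+3=-2 d=1 * → r--
[0,3] -5+1=-4 d=1 → l++
[1,3] -2+1=-1 d=2 → r--
[1,2] -2+0=-2 d=1 → r--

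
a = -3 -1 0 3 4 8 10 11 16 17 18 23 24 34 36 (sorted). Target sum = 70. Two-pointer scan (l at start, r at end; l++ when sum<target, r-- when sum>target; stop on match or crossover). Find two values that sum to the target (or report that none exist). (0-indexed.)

l=0 r=14: -3+36=33 <70, l++
l=1 r=14: -1+36=35 <70, l++
l=2 r=14: 0+36=36 <70, l++
l=3 r=14: 3+36=39 <70, l++
l=4 r=14: 4+36=40 <70, l++
l=5 r=14: 8+36=44 <70, l++
l=6 r=14: 10+36=46 <70, l++
l=7 r=14: 11+36=47 <70, l++
l=8 r=14: 16+36=52 <70, l++
l=9 r=14: 17+36=53 <70, l++
l=10 r=14: 18+36=54 <70, l++
l=11 r=14: 23+36=59 <70, l++
l=12 r=14: 24+36=60 <70, l++
l=13 r=14: 34+36=70, found

(34, 36)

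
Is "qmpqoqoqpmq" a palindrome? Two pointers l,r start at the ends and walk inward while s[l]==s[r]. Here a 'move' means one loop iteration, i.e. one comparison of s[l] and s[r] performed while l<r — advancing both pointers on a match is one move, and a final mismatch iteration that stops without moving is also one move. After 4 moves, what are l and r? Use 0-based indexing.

l=0 r=10: 'q'=='q', l++,r--
l=1 r=9: 'm'=='m', l++,r--
l=2 r=8: 'p'=='p', l++,r--
l=3 r=7: 'q'=='q', l++,r--

l=4, r=6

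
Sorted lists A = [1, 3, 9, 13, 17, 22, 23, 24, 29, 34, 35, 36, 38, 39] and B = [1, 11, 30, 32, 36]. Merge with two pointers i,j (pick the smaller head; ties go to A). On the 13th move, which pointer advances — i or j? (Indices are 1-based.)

[i=1,j=1] A[i]=1<=B[j]=1 take 1 → i++
[i=2,j=1] A[i]=3>B[j]=1 take 1 → j++
[i=2,j=2] A[i]=3<=B[j]=11 take 3 → i++
[i=3,j=2] A[i]=9<=B[j]=11 take 9 → i++
[i=4,j=2] A[i]=13>B[j]=11 take 11 → j++
[i=4,j=3] A[i]=13<=B[j]=30 take 13 → i++
[i=5,j=3] A[i]=17<=B[j]=30 take 17 → i++
[i=6,j=3] A[i]=22<=B[j]=30 take 22 → i++
[i=7,j=3] A[i]=23<=B[j]=30 take 23 → i++
[i=8,j=3] A[i]=24<=B[j]=30 take 24 → i++
[i=9,j=3] A[i]=29<=B[j]=30 take 29 → i++
[i=10,j=3] A[i]=34>B[j]=30 take 30 → j++
[i=10,j=4] A[i]=34>B[j]=32 take 32 → j++

j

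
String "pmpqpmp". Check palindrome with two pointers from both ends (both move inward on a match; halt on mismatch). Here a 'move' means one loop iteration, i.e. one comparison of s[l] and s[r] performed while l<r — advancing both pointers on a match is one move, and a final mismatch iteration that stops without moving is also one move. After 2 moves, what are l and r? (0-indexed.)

l=2, r=4

l=0 r=6: 'p'=='p', l++,r--
l=1 r=5: 'm'=='m', l++,r--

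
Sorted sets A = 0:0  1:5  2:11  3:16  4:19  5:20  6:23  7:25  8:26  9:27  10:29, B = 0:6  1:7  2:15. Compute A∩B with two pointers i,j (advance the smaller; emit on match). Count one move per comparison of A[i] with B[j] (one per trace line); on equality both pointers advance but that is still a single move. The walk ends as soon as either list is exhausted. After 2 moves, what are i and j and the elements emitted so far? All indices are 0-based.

i=0 j=0: 0<6, i++
i=1 j=0: 5<6, i++

i=2, j=0, emitted=[]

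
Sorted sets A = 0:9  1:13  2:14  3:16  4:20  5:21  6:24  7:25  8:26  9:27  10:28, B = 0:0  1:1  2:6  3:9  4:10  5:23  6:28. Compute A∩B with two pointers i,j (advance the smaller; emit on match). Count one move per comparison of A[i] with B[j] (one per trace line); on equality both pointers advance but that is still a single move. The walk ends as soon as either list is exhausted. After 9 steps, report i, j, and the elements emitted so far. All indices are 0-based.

i=5, j=5, emitted=[9]

[i=0,j=0] 9>0 → j++
[i=0,j=1] 9>1 → j++
[i=0,j=2] 9>6 → j++
[i=0,j=3] 9==9 emit → i++,j++
[i=1,j=4] 13>10 → j++
[i=1,j=5] 13<23 → i++
[i=2,j=5] 14<23 → i++
[i=3,j=5] 16<23 → i++
[i=4,j=5] 20<23 → i++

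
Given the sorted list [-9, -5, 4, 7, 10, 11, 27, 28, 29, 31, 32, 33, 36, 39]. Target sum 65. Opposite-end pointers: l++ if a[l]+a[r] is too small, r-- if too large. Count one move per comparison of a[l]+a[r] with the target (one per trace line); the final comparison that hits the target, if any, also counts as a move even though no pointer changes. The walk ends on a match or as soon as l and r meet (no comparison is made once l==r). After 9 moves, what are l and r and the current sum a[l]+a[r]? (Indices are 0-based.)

[0,13] -9+39=30 <65 → l++
[1,13] -5+39=34 <65 → l++
[2,13] 4+39=43 <65 → l++
[3,13] 7+39=46 <65 → l++
[4,13] 10+39=49 <65 → l++
[5,13] 11+39=50 <65 → l++
[6,13] 27+39=66 >65 → r--
[6,12] 27+36=63 <65 → l++
[7,12] 28+36=64 <65 → l++

l=8, r=12, sum=65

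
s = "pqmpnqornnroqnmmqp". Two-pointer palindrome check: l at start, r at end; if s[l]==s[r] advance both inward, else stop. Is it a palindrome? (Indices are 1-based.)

not a palindrome (mismatch at 4,15)

[1,18] 'p'=='p' → l++,r--
[2,17] 'q'=='q' → l++,r--
[3,16] 'm'=='m' → l++,r--
[4,15] 'p'!='m' → stop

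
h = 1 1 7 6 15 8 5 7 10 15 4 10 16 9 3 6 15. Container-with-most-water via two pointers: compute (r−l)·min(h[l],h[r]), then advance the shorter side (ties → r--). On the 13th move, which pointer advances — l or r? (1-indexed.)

[1,17] min(1,15)*16=16 best=16 * → l++
[2,17] min(1,15)*15=15 best=16 → l++
[3,17] min(7,15)*14=98 best=98 * → l++
[4,17] min(6,15)*13=78 best=98 → l++
[5,17] min(15,15)*12=180 best=180 * → r--
[5,16] min(15,6)*11=66 best=180 → r--
[5,15] min(15,3)*10=30 best=180 → r--
[5,14] min(15,9)*9=81 best=180 → r--
[5,13] min(15,16)*8=120 best=180 → l++
[6,13] min(8,16)*7=56 best=180 → l++
[7,13] min(5,16)*6=30 best=180 → l++
[8,13] min(7,16)*5=35 best=180 → l++
[9,13] min(10,16)*4=40 best=180 → l++

l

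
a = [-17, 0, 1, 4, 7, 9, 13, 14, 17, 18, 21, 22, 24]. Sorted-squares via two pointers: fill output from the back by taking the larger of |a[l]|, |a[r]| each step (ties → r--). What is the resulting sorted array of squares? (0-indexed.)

[0,12] |-17|<=|24| out[12]=576 → r--
[0,11] |-17|<=|22| out[11]=484 → r--
[0,10] |-17|<=|21| out[10]=441 → r--
[0,9] |-17|<=|18| out[9]=324 → r--
[0,8] |-17|<=|17| out[8]=289 → r--
[0,7] |-17|>|14| out[7]=289 → l++
[1,7] |0|<=|14| out[6]=196 → r--
[1,6] |0|<=|13| out[5]=169 → r--
[1,5] |0|<=|9| out[4]=81 → r--
[1,4] |0|<=|7| out[3]=49 → r--
[1,3] |0|<=|4| out[2]=16 → r--
[1,2] |0|<=|1| out[1]=1 → r--
[1,1] |0|<=|0| out[0]=0 → r--

[0, 1, 16, 49, 81, 169, 196, 289, 289, 324, 441, 484, 576]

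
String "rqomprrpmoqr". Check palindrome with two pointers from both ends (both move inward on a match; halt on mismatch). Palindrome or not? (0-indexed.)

l=0 r=11: 'r'=='r', l++,r--
l=1 r=10: 'q'=='q', l++,r--
l=2 r=9: 'o'=='o', l++,r--
l=3 r=8: 'm'=='m', l++,r--
l=4 r=7: 'p'=='p', l++,r--
l=5 r=6: 'r'=='r', l++,r--

palindrome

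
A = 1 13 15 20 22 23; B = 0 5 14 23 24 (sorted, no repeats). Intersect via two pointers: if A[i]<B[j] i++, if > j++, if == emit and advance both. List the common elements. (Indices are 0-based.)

intersection = [23]

i=0 j=0: 1>0, j++
i=0 j=1: 1<5, i++
i=1 j=1: 13>5, j++
i=1 j=2: 13<14, i++
i=2 j=2: 15>14, j++
i=2 j=3: 15<23, i++
i=3 j=3: 20<23, i++
i=4 j=3: 22<23, i++
i=5 j=3: 23==23 emit, i++,j++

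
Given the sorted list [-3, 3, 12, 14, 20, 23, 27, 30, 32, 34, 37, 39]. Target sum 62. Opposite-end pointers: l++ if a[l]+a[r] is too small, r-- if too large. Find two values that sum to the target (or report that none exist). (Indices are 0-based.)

[0,11] -3+39=36 <62 → l++
[1,11] 3+39=42 <62 → l++
[2,11] 12+39=51 <62 → l++
[3,11] 14+39=53 <62 → l++
[4,11] 20+39=59 <62 → l++
[5,11] 23+39=62 → found

(23, 39)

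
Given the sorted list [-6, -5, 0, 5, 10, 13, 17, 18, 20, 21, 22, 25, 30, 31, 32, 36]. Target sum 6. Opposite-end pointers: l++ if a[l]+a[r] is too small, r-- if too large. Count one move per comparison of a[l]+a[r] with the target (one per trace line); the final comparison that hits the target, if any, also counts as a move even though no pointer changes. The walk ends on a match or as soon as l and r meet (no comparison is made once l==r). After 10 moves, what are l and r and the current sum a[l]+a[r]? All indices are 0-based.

l=0, r=5, sum=7

l=0 r=15: -6+36=30 >6, r--
l=0 r=14: -6+32=26 >6, r--
l=0 r=13: -6+31=25 >6, r--
l=0 r=12: -6+30=24 >6, r--
l=0 r=11: -6+25=19 >6, r--
l=0 r=10: -6+22=16 >6, r--
l=0 r=9: -6+21=15 >6, r--
l=0 r=8: -6+20=14 >6, r--
l=0 r=7: -6+18=12 >6, r--
l=0 r=6: -6+17=11 >6, r--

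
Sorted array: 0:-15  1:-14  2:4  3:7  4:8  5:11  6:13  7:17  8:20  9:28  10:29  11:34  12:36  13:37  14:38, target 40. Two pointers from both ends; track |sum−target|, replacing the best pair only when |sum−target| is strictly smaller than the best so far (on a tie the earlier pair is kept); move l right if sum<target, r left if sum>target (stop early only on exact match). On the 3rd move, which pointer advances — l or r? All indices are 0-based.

r

[0,14] -15+38=23 d=17 * → l++
[1,14] -14+38=24 d=16 * → l++
[2,14] 4+38=42 d=2 * → r--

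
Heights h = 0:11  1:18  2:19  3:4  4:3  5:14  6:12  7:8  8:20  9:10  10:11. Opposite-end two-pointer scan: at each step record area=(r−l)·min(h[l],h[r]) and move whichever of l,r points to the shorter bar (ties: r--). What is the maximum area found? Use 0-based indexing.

l=0 r=10: min(11,11)*10=110 best=110 *, r--
l=0 r=9: min(11,10)*9=90 best=110, r--
l=0 r=8: min(11,20)*8=88 best=110, l++
l=1 r=8: min(18,20)*7=126 best=126 *, l++
l=2 r=8: min(19,20)*6=114 best=126, l++
l=3 r=8: min(4,20)*5=20 best=126, l++
l=4 r=8: min(3,20)*4=12 best=126, l++
l=5 r=8: min(14,20)*3=42 best=126, l++
l=6 r=8: min(12,20)*2=24 best=126, l++
l=7 r=8: min(8,20)*1=8 best=126, l++

max area = 126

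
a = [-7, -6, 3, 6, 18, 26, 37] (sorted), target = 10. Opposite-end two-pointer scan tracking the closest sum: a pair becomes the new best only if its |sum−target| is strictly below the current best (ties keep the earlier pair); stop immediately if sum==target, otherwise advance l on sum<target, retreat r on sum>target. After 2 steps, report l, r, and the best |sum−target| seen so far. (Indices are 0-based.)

l=0, r=4, best |Δ|=9

l=0 r=6: -7+37=30 d=20 *, r--
l=0 r=5: -7+26=19 d=9 *, r--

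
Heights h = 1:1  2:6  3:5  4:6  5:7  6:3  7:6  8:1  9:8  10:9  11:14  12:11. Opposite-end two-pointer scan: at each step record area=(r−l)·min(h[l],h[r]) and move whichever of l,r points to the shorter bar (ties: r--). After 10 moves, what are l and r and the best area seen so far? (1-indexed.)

l=11, r=12, best area=60

l=1 r=12: min(1,11)*11=11 best=11 *, l++
l=2 r=12: min(6,11)*10=60 best=60 *, l++
l=3 r=12: min(5,11)*9=45 best=60, l++
l=4 r=12: min(6,11)*8=48 best=60, l++
l=5 r=12: min(7,11)*7=49 best=60, l++
l=6 r=12: min(3,11)*6=18 best=60, l++
l=7 r=12: min(6,11)*5=30 best=60, l++
l=8 r=12: min(1,11)*4=4 best=60, l++
l=9 r=12: min(8,11)*3=24 best=60, l++
l=10 r=12: min(9,11)*2=18 best=60, l++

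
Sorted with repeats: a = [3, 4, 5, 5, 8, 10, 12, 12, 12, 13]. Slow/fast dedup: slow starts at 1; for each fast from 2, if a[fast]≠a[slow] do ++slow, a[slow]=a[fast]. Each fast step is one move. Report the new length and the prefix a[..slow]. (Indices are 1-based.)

(s=1,f=2) a[fast]=4≠a[slow]=3 write a[2]=4 → slow++,fast++
(s=2,f=3) a[fast]=5≠a[slow]=4 write a[3]=5 → slow++,fast++
(s=3,f=4) a[fast]=5=a[slow] dup → fast++
(s=3,f=5) a[fast]=8≠a[slow]=5 write a[4]=8 → slow++,fast++
(s=4,f=6) a[fast]=10≠a[slow]=8 write a[5]=10 → slow++,fast++
(s=5,f=7) a[fast]=12≠a[slow]=10 write a[6]=12 → slow++,fast++
(s=6,f=8) a[fast]=12=a[slow] dup → fast++
(s=6,f=9) a[fast]=12=a[slow] dup → fast++
(s=6,f=10) a[fast]=13≠a[slow]=12 write a[7]=13 → slow++,fast++

length 7; prefix = [3, 4, 5, 8, 10, 12, 13]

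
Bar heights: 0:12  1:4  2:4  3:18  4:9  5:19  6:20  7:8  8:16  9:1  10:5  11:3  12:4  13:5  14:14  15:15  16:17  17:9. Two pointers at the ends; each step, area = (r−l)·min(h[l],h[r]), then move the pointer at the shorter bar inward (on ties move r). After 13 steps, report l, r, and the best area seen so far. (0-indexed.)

l=3, r=7, best area=221

l=0 r=17: min(12,9)*17=153 best=153 *, r--
l=0 r=16: min(12,17)*16=192 best=192 *, l++
l=1 r=16: min(4,17)*15=60 best=192, l++
l=2 r=16: min(4,17)*14=56 best=192, l++
l=3 r=16: min(18,17)*13=221 best=221 *, r--
l=3 r=15: min(18,15)*12=180 best=221, r--
l=3 r=14: min(18,14)*11=154 best=221, r--
l=3 r=13: min(18,5)*10=50 best=221, r--
l=3 r=12: min(18,4)*9=36 best=221, r--
l=3 r=11: min(18,3)*8=24 best=221, r--
l=3 r=10: min(18,5)*7=35 best=221, r--
l=3 r=9: min(18,1)*6=6 best=221, r--
l=3 r=8: min(18,16)*5=80 best=221, r--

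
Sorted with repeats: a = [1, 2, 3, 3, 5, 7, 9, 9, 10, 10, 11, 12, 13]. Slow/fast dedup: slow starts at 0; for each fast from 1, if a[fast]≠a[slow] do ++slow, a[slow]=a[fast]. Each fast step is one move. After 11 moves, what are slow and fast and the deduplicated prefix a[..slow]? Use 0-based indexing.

(s=0,f=1) a[fast]=2≠a[slow]=1 write a[1]=2 → slow++,fast++
(s=1,f=2) a[fast]=3≠a[slow]=2 write a[2]=3 → slow++,fast++
(s=2,f=3) a[fast]=3=a[slow] dup → fast++
(s=2,f=4) a[fast]=5≠a[slow]=3 write a[3]=5 → slow++,fast++
(s=3,f=5) a[fast]=7≠a[slow]=5 write a[4]=7 → slow++,fast++
(s=4,f=6) a[fast]=9≠a[slow]=7 write a[5]=9 → slow++,fast++
(s=5,f=7) a[fast]=9=a[slow] dup → fast++
(s=5,f=8) a[fast]=10≠a[slow]=9 write a[6]=10 → slow++,fast++
(s=6,f=9) a[fast]=10=a[slow] dup → fast++
(s=6,f=10) a[fast]=11≠a[slow]=10 write a[7]=11 → slow++,fast++
(s=7,f=11) a[fast]=12≠a[slow]=11 write a[8]=12 → slow++,fast++

slow=8, fast=12, prefix=[1, 2, 3, 5, 7, 9, 10, 11, 12]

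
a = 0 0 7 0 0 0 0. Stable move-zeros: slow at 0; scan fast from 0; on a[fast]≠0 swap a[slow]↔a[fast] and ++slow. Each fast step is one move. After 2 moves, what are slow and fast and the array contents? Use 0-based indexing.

slow=0, fast=2, a=[0, 0, 7, 0, 0, 0, 0]

slow=0 fast=0: a[fast]=0, fast++
slow=0 fast=1: a[fast]=0, fast++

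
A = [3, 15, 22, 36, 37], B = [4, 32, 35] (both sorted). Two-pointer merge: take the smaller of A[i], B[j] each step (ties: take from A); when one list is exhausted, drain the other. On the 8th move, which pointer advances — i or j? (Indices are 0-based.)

i

i=0 j=0: A[i]=3<=B[j]=4 take 3, i++
i=1 j=0: A[i]=15>B[j]=4 take 4, j++
i=1 j=1: A[i]=15<=B[j]=32 take 15, i++
i=2 j=1: A[i]=22<=B[j]=32 take 22, i++
i=3 j=1: A[i]=36>B[j]=32 take 32, j++
i=3 j=2: A[i]=36>B[j]=35 take 35, j++
i=3 j=3: B done, take A[i]=36, i++
i=4 j=3: B done, take A[i]=37, i++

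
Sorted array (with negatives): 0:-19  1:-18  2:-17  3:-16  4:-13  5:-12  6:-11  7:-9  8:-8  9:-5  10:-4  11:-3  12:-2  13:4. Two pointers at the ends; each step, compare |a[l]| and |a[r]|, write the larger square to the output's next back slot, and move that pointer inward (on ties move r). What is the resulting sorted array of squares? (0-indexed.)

[4, 9, 16, 16, 25, 64, 81, 121, 144, 169, 256, 289, 324, 361]

l=0 r=13: |-19|>|4| out[13]=361, l++
l=1 r=13: |-18|>|4| out[12]=324, l++
l=2 r=13: |-17|>|4| out[11]=289, l++
l=3 r=13: |-16|>|4| out[10]=256, l++
l=4 r=13: |-13|>|4| out[9]=169, l++
l=5 r=13: |-12|>|4| out[8]=144, l++
l=6 r=13: |-11|>|4| out[7]=121, l++
l=7 r=13: |-9|>|4| out[6]=81, l++
l=8 r=13: |-8|>|4| out[5]=64, l++
l=9 r=13: |-5|>|4| out[4]=25, l++
l=10 r=13: |-4|<=|4| out[3]=16, r--
l=10 r=12: |-4|>|-2| out[2]=16, l++
l=11 r=12: |-3|>|-2| out[1]=9, l++
l=12 r=12: |-2|<=|-2| out[0]=4, r--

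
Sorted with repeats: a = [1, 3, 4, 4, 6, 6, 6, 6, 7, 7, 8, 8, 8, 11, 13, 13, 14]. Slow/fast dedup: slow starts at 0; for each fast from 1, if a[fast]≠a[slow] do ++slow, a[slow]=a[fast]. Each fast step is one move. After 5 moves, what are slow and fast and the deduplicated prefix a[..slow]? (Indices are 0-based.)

slow=3, fast=6, prefix=[1, 3, 4, 6]

slow=0 fast=1: a[fast]=3≠a[slow]=1 write a[1]=3, slow++,fast++
slow=1 fast=2: a[fast]=4≠a[slow]=3 write a[2]=4, slow++,fast++
slow=2 fast=3: a[fast]=4=a[slow] dup, fast++
slow=2 fast=4: a[fast]=6≠a[slow]=4 write a[3]=6, slow++,fast++
slow=3 fast=5: a[fast]=6=a[slow] dup, fast++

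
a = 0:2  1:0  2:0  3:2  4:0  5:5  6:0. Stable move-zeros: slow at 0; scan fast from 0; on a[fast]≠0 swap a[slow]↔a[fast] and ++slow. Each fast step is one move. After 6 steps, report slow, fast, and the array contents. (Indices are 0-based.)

(s=0,f=0) a[fast]=2≠0 swap→a[0]=2 → slow++,fast++
(s=1,f=1) a[fast]=0 → fast++
(s=1,f=2) a[fast]=0 → fast++
(s=1,f=3) a[fast]=2≠0 swap→a[1]=2 → slow++,fast++
(s=2,f=4) a[fast]=0 → fast++
(s=2,f=5) a[fast]=5≠0 swap→a[2]=5 → slow++,fast++

slow=3, fast=6, a=[2, 2, 5, 0, 0, 0, 0]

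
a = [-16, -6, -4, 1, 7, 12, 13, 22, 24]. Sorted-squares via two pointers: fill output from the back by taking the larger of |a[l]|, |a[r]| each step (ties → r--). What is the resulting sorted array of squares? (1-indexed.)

[1, 16, 36, 49, 144, 169, 256, 484, 576]

l=1 r=9: |-16|<=|24| out[9]=576, r--
l=1 r=8: |-16|<=|22| out[8]=484, r--
l=1 r=7: |-16|>|13| out[7]=256, l++
l=2 r=7: |-6|<=|13| out[6]=169, r--
l=2 r=6: |-6|<=|12| out[5]=144, r--
l=2 r=5: |-6|<=|7| out[4]=49, r--
l=2 r=4: |-6|>|1| out[3]=36, l++
l=3 r=4: |-4|>|1| out[2]=16, l++
l=4 r=4: |1|<=|1| out[1]=1, r--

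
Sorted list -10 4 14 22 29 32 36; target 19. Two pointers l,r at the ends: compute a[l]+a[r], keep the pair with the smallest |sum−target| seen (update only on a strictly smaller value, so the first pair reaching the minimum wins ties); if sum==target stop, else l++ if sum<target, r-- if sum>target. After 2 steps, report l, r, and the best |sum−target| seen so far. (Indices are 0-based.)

l=0, r=4, best |Δ|=3

l=0 r=6: -10+36=26 d=7 *, r--
l=0 r=5: -10+32=22 d=3 *, r--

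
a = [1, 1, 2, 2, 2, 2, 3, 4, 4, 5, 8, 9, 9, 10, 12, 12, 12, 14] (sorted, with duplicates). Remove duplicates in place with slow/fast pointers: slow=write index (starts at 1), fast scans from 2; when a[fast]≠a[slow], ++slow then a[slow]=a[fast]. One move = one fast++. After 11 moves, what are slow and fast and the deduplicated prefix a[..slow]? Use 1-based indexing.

slow=1 fast=2: a[fast]=1=a[slow] dup, fast++
slow=1 fast=3: a[fast]=2≠a[slow]=1 write a[2]=2, slow++,fast++
slow=2 fast=4: a[fast]=2=a[slow] dup, fast++
slow=2 fast=5: a[fast]=2=a[slow] dup, fast++
slow=2 fast=6: a[fast]=2=a[slow] dup, fast++
slow=2 fast=7: a[fast]=3≠a[slow]=2 write a[3]=3, slow++,fast++
slow=3 fast=8: a[fast]=4≠a[slow]=3 write a[4]=4, slow++,fast++
slow=4 fast=9: a[fast]=4=a[slow] dup, fast++
slow=4 fast=10: a[fast]=5≠a[slow]=4 write a[5]=5, slow++,fast++
slow=5 fast=11: a[fast]=8≠a[slow]=5 write a[6]=8, slow++,fast++
slow=6 fast=12: a[fast]=9≠a[slow]=8 write a[7]=9, slow++,fast++

slow=7, fast=13, prefix=[1, 2, 3, 4, 5, 8, 9]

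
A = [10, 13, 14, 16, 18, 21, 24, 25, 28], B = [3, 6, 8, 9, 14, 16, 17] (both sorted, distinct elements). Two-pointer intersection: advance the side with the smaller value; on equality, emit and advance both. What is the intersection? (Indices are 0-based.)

[i=0,j=0] 10>3 → j++
[i=0,j=1] 10>6 → j++
[i=0,j=2] 10>8 → j++
[i=0,j=3] 10>9 → j++
[i=0,j=4] 10<14 → i++
[i=1,j=4] 13<14 → i++
[i=2,j=4] 14==14 emit → i++,j++
[i=3,j=5] 16==16 emit → i++,j++
[i=4,j=6] 18>17 → j++

intersection = [14, 16]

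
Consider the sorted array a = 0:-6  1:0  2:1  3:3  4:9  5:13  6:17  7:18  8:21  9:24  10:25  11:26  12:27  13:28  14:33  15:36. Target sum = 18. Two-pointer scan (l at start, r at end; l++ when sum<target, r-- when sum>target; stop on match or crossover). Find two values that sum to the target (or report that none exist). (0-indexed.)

(-6, 24)

l=0 r=15: -6+36=30 >18, r--
l=0 r=14: -6+33=27 >18, r--
l=0 r=13: -6+28=22 >18, r--
l=0 r=12: -6+27=21 >18, r--
l=0 r=11: -6+26=20 >18, r--
l=0 r=10: -6+25=19 >18, r--
l=0 r=9: -6+24=18, found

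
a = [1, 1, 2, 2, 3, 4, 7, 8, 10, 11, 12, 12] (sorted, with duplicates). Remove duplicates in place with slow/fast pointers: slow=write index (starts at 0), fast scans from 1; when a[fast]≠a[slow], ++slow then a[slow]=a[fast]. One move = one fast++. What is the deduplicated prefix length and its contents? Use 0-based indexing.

slow=0 fast=1: a[fast]=1=a[slow] dup, fast++
slow=0 fast=2: a[fast]=2≠a[slow]=1 write a[1]=2, slow++,fast++
slow=1 fast=3: a[fast]=2=a[slow] dup, fast++
slow=1 fast=4: a[fast]=3≠a[slow]=2 write a[2]=3, slow++,fast++
slow=2 fast=5: a[fast]=4≠a[slow]=3 write a[3]=4, slow++,fast++
slow=3 fast=6: a[fast]=7≠a[slow]=4 write a[4]=7, slow++,fast++
slow=4 fast=7: a[fast]=8≠a[slow]=7 write a[5]=8, slow++,fast++
slow=5 fast=8: a[fast]=10≠a[slow]=8 write a[6]=10, slow++,fast++
slow=6 fast=9: a[fast]=11≠a[slow]=10 write a[7]=11, slow++,fast++
slow=7 fast=10: a[fast]=12≠a[slow]=11 write a[8]=12, slow++,fast++
slow=8 fast=11: a[fast]=12=a[slow] dup, fast++

length 9; prefix = [1, 2, 3, 4, 7, 8, 10, 11, 12]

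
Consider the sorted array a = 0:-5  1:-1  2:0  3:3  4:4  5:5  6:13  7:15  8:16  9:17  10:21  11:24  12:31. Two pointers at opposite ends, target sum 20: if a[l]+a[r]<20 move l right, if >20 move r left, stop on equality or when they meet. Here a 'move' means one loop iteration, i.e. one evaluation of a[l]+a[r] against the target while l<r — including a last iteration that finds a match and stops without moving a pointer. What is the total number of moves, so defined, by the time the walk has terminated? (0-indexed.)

[0,12] -5+31=26 >20 → r--
[0,11] -5+24=19 <20 → l++
[1,11] -1+24=23 >20 → r--
[1,10] -1+21=20 → found

4 moves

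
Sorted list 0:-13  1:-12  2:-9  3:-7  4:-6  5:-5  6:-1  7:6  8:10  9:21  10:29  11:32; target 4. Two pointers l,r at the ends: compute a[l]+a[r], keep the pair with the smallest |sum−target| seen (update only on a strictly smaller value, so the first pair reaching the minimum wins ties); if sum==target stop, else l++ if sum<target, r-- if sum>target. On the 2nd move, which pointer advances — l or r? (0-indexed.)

r

l=0 r=11: -13+32=19 d=15 *, r--
l=0 r=10: -13+29=16 d=12 *, r--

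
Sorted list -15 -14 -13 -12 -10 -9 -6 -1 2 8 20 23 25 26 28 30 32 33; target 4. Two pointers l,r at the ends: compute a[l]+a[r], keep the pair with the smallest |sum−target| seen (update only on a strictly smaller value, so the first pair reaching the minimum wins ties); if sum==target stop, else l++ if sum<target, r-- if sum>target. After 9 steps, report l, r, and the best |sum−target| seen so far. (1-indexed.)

l=2, r=10, best |Δ|=1

l=1 r=18: -15+33=18 d=14 *, r--
l=1 r=17: -15+32=17 d=13 *, r--
l=1 r=16: -15+30=15 d=11 *, r--
l=1 r=15: -15+28=13 d=9 *, r--
l=1 r=14: -15+26=11 d=7 *, r--
l=1 r=13: -15+25=10 d=6 *, r--
l=1 r=12: -15+23=8 d=4 *, r--
l=1 r=11: -15+20=5 d=1 *, r--
l=1 r=10: -15+8=-7 d=11, l++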